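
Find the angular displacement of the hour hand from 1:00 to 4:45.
The hour hand moves 0.5 degrees per minute.
Time elapsed: 4:45 - 1:00 = 225 minutes
Angular displacement: 225 x 0.5 = 112.5 degrees

Final answer: 112.5 degrees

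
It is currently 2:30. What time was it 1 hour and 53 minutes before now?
Starting time: 2:30 = 150 total minutes past 12:00
Subtracting: 1 hour and 53 minutes = 113 minutes
150 - 113 = 37 minutes
= 37 minutes past 12:00 = 12:37

Final answer: 12:37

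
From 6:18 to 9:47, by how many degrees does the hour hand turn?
The hour hand moves 0.5 degrees per minute.
Time elapsed: 9:47 - 6:18 = 209 minutes
Angular displacement: 209 x 0.5 = 104.5 degrees

Final answer: 104.5 degrees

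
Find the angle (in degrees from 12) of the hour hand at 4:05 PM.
The hour hand moves 30 degrees per hour and 0.5 degrees per minute.
At 4:05: (4) x 30 + 5 x 0.5 = 120 + 2.5 = 122.5 degrees

Final answer: 122.5 degrees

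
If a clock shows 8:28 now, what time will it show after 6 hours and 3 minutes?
Starting time: 8:28
Adding 3 minutes to 28 minutes: 28 + 3 = 31 minutes
Adding 6 hours: 8 + 6 = 14 - 12 = 2
Final time: 2:31

Final answer: 2:31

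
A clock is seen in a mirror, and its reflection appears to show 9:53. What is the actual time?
Reflection across the vertical (12-6) axis maps a hand at angle A degrees to (360 - A) degrees, which sends a reading of T minutes past 12:00 to (720 - T) minutes past 12:00.
Mirror reads 9:53 = 593 minutes past 12:00.
Actual time: (720 - 593) mod 720 = 127 minutes = 2:07.

Final answer: 2:07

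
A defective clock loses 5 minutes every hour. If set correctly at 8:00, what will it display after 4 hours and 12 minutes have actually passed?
For every 60 true minutes, the faulty clock advances 60 - 5 = 55 minutes.
True elapsed: 4 hours and 12 minutes = 252 minutes.
Faulty clock advances: 252 x 55/60 = 231 minutes (drift: 21 minutes behind).
Shown time: 8:00 + 231 minutes = 11:51.

Final answer: 11:51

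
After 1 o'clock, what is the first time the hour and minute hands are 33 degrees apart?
At t minutes past 1:00, the hour hand is at 30 x 1 + 0.5t degrees and the minute hand is at 6t degrees.
The smaller angle between them is 33 degrees when |30H - 5.5t| = 33 or |30H - 5.5t| = 327.
With H = 1, solve 30 x 1 - 5.5t = +/- target for each target:
  t = (30 x 1 - 33) / 5.5 = -0.55 (outside (0, 60))
  t = (30 x 1 + 33) / 5.5 = 11.45
  t = (30 x 1 - 327) / 5.5 = -54 (outside (0, 60))
  t = (30 x 1 + 327) / 5.5 = 64.91 (outside (0, 60))
Valid solutions in (0, 60): {11.45} minutes.
The first occurrence is t = 11.45 minutes.
The hands form a 33-degree angle at 11.45 minutes past 1:00.

Final answer: 11.45 minutes past 1:00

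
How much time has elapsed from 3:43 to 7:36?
From 3:43 to 7:36:
(7 x 60 + 36) - (3 x 60 + 43) = 456 - 223 = 233 minutes
= 3 hours and 53 minutes

Final answer: 3 hours and 53 minutes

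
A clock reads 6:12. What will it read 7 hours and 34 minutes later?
Starting time: 6:12
Adding 34 minutes to 12 minutes: 12 + 34 = 46 minutes
Adding 7 hours: 6 + 7 = 13 - 12 = 1
Final time: 1:46

Final answer: 1:46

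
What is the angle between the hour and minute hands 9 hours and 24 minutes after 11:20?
First find the time 9 hours and 24 minutes after 11:20.
Total minutes: 11 x 60 + 20 + 9 x 60 + 24 = 1244.
1244 mod 720 = 524 minutes = 8:44.
Now compute the angle at 8:44:
Hour hand: 8 x 30 + 44 x 0.5 = 262 degrees
Minute hand: 44 x 6 = 264 degrees
Difference: |262 - 264| = 2 degrees
The angle is 2 degrees

Final answer: 2 degrees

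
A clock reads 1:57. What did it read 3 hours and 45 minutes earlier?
Starting time: 1:57 = 117 total minutes past 12:00
Subtracting: 3 hours and 45 minutes = 225 minutes
117 - 225 = -108 (negative, add 12 hours = 720) = 612 minutes
= 10 hours and 12 minutes past 12:00 = 10:12

Final answer: 10:12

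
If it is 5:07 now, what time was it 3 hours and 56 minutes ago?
Starting time: 5:07 = 307 total minutes past 12:00
Subtracting: 3 hours and 56 minutes = 236 minutes
307 - 236 = 71 minutes
= 1 hour and 11 minutes past 12:00 = 1:11

Final answer: 1:11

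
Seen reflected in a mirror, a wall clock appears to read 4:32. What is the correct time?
Reflection across the vertical (12-6) axis maps a hand at angle A degrees to (360 - A) degrees, which sends a reading of T minutes past 12:00 to (720 - T) minutes past 12:00.
Mirror reads 4:32 = 272 minutes past 12:00.
Actual time: (720 - 272) mod 720 = 448 minutes = 7:28.

Final answer: 7:28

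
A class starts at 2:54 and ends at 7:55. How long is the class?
From 2:54 to 7:55:
(7 x 60 + 55) - (2 x 60 + 54) = 475 - 174 = 301 minutes
= 5 hours and 1 minute

Final answer: 5 hours and 1 minute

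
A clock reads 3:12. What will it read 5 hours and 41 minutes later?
Starting time: 3:12
Adding 41 minutes to 12 minutes: 12 + 41 = 53 minutes
Adding 5 hours: 3 + 5 = 8
Final time: 8:53

Final answer: 8:53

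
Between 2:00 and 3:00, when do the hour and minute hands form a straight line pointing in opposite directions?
For hands to be 180 degrees apart: |30H - 5.5t| = 180
With H = 2: t = (30 x 2 + 180)/5.5 = 43.64 or t = (30 x 2 - 180)/5.5 = -21.82
First valid solution (0 < t < 60): t = 43.64 minutes
The hands are opposite at 43.64 minutes past 2:00.

Final answer: 43.64 minutes past 2:00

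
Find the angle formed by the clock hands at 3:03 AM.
Hour hand position: 3 x 30 + 3 x 0.5 = 91.5 degrees
Minute hand position: 3 x 6 = 18 degrees
Difference: |91.5 - 18| = 73.5 degrees
The angle between the hands is 73.5 degrees

Final answer: 73.5 degrees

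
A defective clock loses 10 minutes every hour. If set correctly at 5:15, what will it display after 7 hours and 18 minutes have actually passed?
For every 60 true minutes, the faulty clock advances 60 - 10 = 50 minutes.
True elapsed: 7 hours and 18 minutes = 438 minutes.
Faulty clock advances: 438 x 50/60 = 365 minutes (drift: 73 minutes behind).
Shown time: 5:15 + 365 minutes = 11:20.

Final answer: 11:20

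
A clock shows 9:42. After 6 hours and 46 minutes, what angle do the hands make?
First find the time 6 hours and 46 minutes after 9:42.
Total minutes: 9 x 60 + 42 + 6 x 60 + 46 = 988.
988 mod 720 = 268 minutes = 4:28.
Now compute the angle at 4:28:
Hour hand: 4 x 30 + 28 x 0.5 = 134 degrees
Minute hand: 28 x 6 = 168 degrees
Difference: |134 - 168| = 34 degrees
The angle is 34 degrees

Final answer: 34 degrees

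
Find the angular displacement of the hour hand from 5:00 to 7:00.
The hour hand moves 0.5 degrees per minute.
Time elapsed: 7:00 - 5:00 = 120 minutes
Angular displacement: 120 x 0.5 = 60 degrees

Final answer: 60 degrees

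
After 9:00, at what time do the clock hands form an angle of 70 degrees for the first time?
At t minutes past 9:00, the hour hand is at 30 x 9 + 0.5t degrees and the minute hand is at 6t degrees.
The smaller angle between them is 70 degrees when |30H - 5.5t| = 70 or |30H - 5.5t| = 290.
With H = 9, solve 30 x 9 - 5.5t = +/- target for each target:
  t = (30 x 9 - 70) / 5.5 = 36.36
  t = (30 x 9 + 70) / 5.5 = 61.82 (outside (0, 60))
  t = (30 x 9 - 290) / 5.5 = -3.64 (outside (0, 60))
  t = (30 x 9 + 290) / 5.5 = 101.82 (outside (0, 60))
Valid solutions in (0, 60): {36.36} minutes.
The first occurrence is t = 36.36 minutes.
The hands form a 70-degree angle at 36.36 minutes past 9:00.

Final answer: 36.36 minutes past 9:00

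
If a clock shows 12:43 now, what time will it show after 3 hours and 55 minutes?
Starting time: 12:43
Adding 55 minutes to 43 minutes: 43 + 55 = 98 minutes = 1 hour and 38 minutes
Adding 3 hours: 12 + 3 + 1 (carry) = 16 - 12 = 4
Final time: 4:38

Final answer: 4:38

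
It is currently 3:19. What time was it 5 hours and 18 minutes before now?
Starting time: 3:19 = 199 total minutes past 12:00
Subtracting: 5 hours and 18 minutes = 318 minutes
199 - 318 = -119 (negative, add 12 hours = 720) = 601 minutes
= 10 hours and 1 minute past 12:00 = 10:01

Final answer: 10:01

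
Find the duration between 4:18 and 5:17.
From 4:18 to 5:17:
(5 x 60 + 17) - (4 x 60 + 18) = 317 - 258 = 59 minutes
= 59 minutes

Final answer: 59 minutes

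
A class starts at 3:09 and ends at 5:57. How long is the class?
From 3:09 to 5:57:
(5 x 60 + 57) - (3 x 60 + 9) = 357 - 189 = 168 minutes
= 2 hours and 48 minutes

Final answer: 2 hours and 48 minutes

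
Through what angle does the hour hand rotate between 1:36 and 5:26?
The hour hand moves 0.5 degrees per minute.
Time elapsed: 5:26 - 1:36 = 230 minutes
Angular displacement: 230 x 0.5 = 115 degrees

Final answer: 115 degrees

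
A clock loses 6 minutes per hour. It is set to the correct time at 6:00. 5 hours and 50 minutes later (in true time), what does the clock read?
For every 60 true minutes, the faulty clock advances 60 - 6 = 54 minutes.
True elapsed: 5 hours and 50 minutes = 350 minutes.
Faulty clock advances: 350 x 54/60 = 315 minutes (drift: 35 minutes behind).
Shown time: 6:00 + 315 minutes = 11:15.

Final answer: 11:15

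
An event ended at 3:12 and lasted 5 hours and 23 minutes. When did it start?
Starting time: 3:12 = 192 total minutes past 12:00
Subtracting: 5 hours and 23 minutes = 323 minutes
192 - 323 = -131 (negative, add 12 hours = 720) = 589 minutes
= 9 hours and 49 minutes past 12:00 = 9:49

Final answer: 9:49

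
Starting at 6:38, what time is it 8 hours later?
Starting time: 6:38
Adding 0 minutes to 38 minutes: 38 + 0 = 38 minutes
Adding 8 hours: 6 + 8 = 14 - 12 = 2
Final time: 2:38

Final answer: 2:38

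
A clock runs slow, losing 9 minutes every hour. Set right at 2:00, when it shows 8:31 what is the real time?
For every 60 true minutes, the faulty clock advances 51 minutes, so 1 faulty-clock minute corresponds to 60/51 true minutes.
From 2:00 to 8:31 on the faulty dial is 391 minutes.
True elapsed: 391 x 60/51 = 460 minutes = 7 hours and 40 minutes.
True time: 2:00 + 7 hours and 40 minutes = 9:40.

Final answer: 9:40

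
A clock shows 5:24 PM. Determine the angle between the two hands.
Hour hand position: 5 x 30 + 24 x 0.5 = 162 degrees
Minute hand position: 24 x 6 = 144 degrees
Difference: |162 - 144| = 18 degrees
The angle between the hands is 18 degrees

Final answer: 18 degrees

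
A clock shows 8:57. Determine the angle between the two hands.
Hour hand position: 8 x 30 + 57 x 0.5 = 268.5 degrees
Minute hand position: 57 x 6 = 342 degrees
Difference: |268.5 - 342| = 73.5 degrees
The angle between the hands is 73.5 degrees

Final answer: 73.5 degrees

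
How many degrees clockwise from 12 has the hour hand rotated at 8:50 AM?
The hour hand moves 30 degrees per hour and 0.5 degrees per minute.
At 8:50: (8) x 30 + 50 x 0.5 = 240 + 25 = 265 degrees

Final answer: 265 degrees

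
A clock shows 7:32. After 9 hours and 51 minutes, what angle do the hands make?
First find the time 9 hours and 51 minutes after 7:32.
Total minutes: 7 x 60 + 32 + 9 x 60 + 51 = 1043.
1043 mod 720 = 323 minutes = 5:23.
Now compute the angle at 5:23:
Hour hand: 5 x 30 + 23 x 0.5 = 161.5 degrees
Minute hand: 23 x 6 = 138 degrees
Difference: |161.5 - 138| = 23.5 degrees
The angle is 23.5 degrees

Final answer: 23.5 degrees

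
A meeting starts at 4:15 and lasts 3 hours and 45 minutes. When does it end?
Starting time: 4:15
Adding 45 minutes to 15 minutes: 15 + 45 = 60 minutes = 1 hour
Adding 3 hours: 4 + 3 + 1 (carry) = 8
Final time: 8:00

Final answer: 8:00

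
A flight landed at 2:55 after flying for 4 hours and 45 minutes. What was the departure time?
Starting time: 2:55 = 175 total minutes past 12:00
Subtracting: 4 hours and 45 minutes = 285 minutes
175 - 285 = -110 (negative, add 12 hours = 720) = 610 minutes
= 10 hours and 10 minutes past 12:00 = 10:10

Final answer: 10:10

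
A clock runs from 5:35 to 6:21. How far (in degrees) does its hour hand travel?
The hour hand moves 0.5 degrees per minute.
Time elapsed: 6:21 - 5:35 = 46 minutes
Angular displacement: 46 x 0.5 = 23 degrees

Final answer: 23 degrees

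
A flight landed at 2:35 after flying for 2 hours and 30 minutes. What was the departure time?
Starting time: 2:35 = 155 total minutes past 12:00
Subtracting: 2 hours and 30 minutes = 150 minutes
155 - 150 = 5 minutes
= 5 minutes past 12:00 = 12:05

Final answer: 12:05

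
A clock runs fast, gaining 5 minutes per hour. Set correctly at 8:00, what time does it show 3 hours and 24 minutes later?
For every 60 true minutes, the faulty clock advances 60 + 5 = 65 minutes.
True elapsed: 3 hours and 24 minutes = 204 minutes.
Faulty clock advances: 204 x 65/60 = 221 minutes (drift: 17 minutes ahead).
Shown time: 8:00 + 221 minutes = 11:41.

Final answer: 11:41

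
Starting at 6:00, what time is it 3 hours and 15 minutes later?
Starting time: 6:00
Adding 15 minutes to 0 minutes: 0 + 15 = 15 minutes
Adding 3 hours: 6 + 3 = 9
Final time: 9:15

Final answer: 9:15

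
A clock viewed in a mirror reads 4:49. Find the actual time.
Reflection across the vertical (12-6) axis maps a hand at angle A degrees to (360 - A) degrees, which sends a reading of T minutes past 12:00 to (720 - T) minutes past 12:00.
Mirror reads 4:49 = 289 minutes past 12:00.
Actual time: (720 - 289) mod 720 = 431 minutes = 7:11.

Final answer: 7:11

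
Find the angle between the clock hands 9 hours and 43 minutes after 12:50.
First find the time 9 hours and 43 minutes after 12:50.
Total minutes: 12 x 60 + 50 + 9 x 60 + 43 = 1353.
1353 mod 720 = 633 minutes = 10:33.
Now compute the angle at 10:33:
Hour hand: 10 x 30 + 33 x 0.5 = 316.5 degrees
Minute hand: 33 x 6 = 198 degrees
Difference: |316.5 - 198| = 118.5 degrees
The angle is 118.5 degrees

Final answer: 118.5 degrees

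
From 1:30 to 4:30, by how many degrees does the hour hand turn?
The hour hand moves 0.5 degrees per minute.
Time elapsed: 4:30 - 1:30 = 180 minutes
Angular displacement: 180 x 0.5 = 90 degrees

Final answer: 90 degrees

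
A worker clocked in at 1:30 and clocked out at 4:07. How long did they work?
From 1:30 to 4:07:
(4 x 60 + 7) - (1 x 60 + 30) = 247 - 90 = 157 minutes
= 2 hours and 37 minutes

Final answer: 2 hours and 37 minutes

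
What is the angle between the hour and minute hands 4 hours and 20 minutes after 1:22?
First find the time 4 hours and 20 minutes after 1:22.
Total minutes: 1 x 60 + 22 + 4 x 60 + 20 = 342.
342 mod 720 = 342 minutes = 5:42.
Now compute the angle at 5:42:
Hour hand: 5 x 30 + 42 x 0.5 = 171 degrees
Minute hand: 42 x 6 = 252 degrees
Difference: |171 - 252| = 81 degrees
The angle is 81 degrees

Final answer: 81 degrees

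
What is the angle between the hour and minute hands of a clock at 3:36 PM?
Hour hand position: 3 x 30 + 36 x 0.5 = 108 degrees
Minute hand position: 36 x 6 = 216 degrees
Difference: |108 - 216| = 108 degrees
The angle between the hands is 108 degrees

Final answer: 108 degrees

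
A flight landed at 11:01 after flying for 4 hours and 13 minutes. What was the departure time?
Starting time: 11:01 = 661 total minutes past 12:00
Subtracting: 4 hours and 13 minutes = 253 minutes
661 - 253 = 408 minutes
= 6 hours and 48 minutes past 12:00 = 6:48

Final answer: 6:48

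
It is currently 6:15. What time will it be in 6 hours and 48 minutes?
Starting time: 6:15
Adding 48 minutes to 15 minutes: 15 + 48 = 63 minutes = 1 hour and 3 minutes
Adding 6 hours: 6 + 6 + 1 (carry) = 13 - 12 = 1
Final time: 1:03

Final answer: 1:03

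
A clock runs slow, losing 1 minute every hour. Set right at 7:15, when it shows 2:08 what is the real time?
For every 60 true minutes, the faulty clock advances 59 minutes, so 1 faulty-clock minute corresponds to 60/59 true minutes.
From 7:15 to 2:08 on the faulty dial is 413 minutes.
True elapsed: 413 x 60/59 = 420 minutes = 7 hours.
True time: 7:15 + 7 hours = 2:15.

Final answer: 2:15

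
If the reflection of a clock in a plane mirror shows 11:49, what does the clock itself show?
Reflection across the vertical (12-6) axis maps a hand at angle A degrees to (360 - A) degrees, which sends a reading of T minutes past 12:00 to (720 - T) minutes past 12:00.
Mirror reads 11:49 = 709 minutes past 12:00.
Actual time: (720 - 709) mod 720 = 11 minutes = 12:11.

Final answer: 12:11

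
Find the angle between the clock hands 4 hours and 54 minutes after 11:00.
First find the time 4 hours and 54 minutes after 11:00.
Total minutes: 11 x 60 + 0 + 4 x 60 + 54 = 954.
954 mod 720 = 234 minutes = 3:54.
Now compute the angle at 3:54:
Hour hand: 3 x 30 + 54 x 0.5 = 117 degrees
Minute hand: 54 x 6 = 324 degrees
Difference: |117 - 324| = 207 degrees
Smaller angle: 360 - 207 = 153 degrees

Final answer: 153 degrees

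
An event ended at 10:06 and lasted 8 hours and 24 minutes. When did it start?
Starting time: 10:06 = 606 total minutes past 12:00
Subtracting: 8 hours and 24 minutes = 504 minutes
606 - 504 = 102 minutes
= 1 hour and 42 minutes past 12:00 = 1:42

Final answer: 1:42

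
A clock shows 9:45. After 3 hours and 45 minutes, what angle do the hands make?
First find the time 3 hours and 45 minutes after 9:45.
Total minutes: 9 x 60 + 45 + 3 x 60 + 45 = 810.
810 mod 720 = 90 minutes = 1:30.
Now compute the angle at 1:30:
Hour hand: 1 x 30 + 30 x 0.5 = 45 degrees
Minute hand: 30 x 6 = 180 degrees
Difference: |45 - 180| = 135 degrees
The angle is 135 degrees

Final answer: 135 degrees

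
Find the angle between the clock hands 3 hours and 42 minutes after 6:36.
First find the time 3 hours and 42 minutes after 6:36.
Total minutes: 6 x 60 + 36 + 3 x 60 + 42 = 618.
618 mod 720 = 618 minutes = 10:18.
Now compute the angle at 10:18:
Hour hand: 10 x 30 + 18 x 0.5 = 309 degrees
Minute hand: 18 x 6 = 108 degrees
Difference: |309 - 108| = 201 degrees
Smaller angle: 360 - 201 = 159 degrees

Final answer: 159 degrees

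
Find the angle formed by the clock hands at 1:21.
Hour hand position: 1 x 30 + 21 x 0.5 = 40.5 degrees
Minute hand position: 21 x 6 = 126 degrees
Difference: |40.5 - 126| = 85.5 degrees
The angle between the hands is 85.5 degrees

Final answer: 85.5 degrees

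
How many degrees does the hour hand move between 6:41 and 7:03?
The hour hand moves 0.5 degrees per minute.
Time elapsed: 7:03 - 6:41 = 22 minutes
Angular displacement: 22 x 0.5 = 11 degrees

Final answer: 11 degrees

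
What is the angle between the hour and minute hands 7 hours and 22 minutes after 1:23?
First find the time 7 hours and 22 minutes after 1:23.
Total minutes: 1 x 60 + 23 + 7 x 60 + 22 = 525.
525 mod 720 = 525 minutes = 8:45.
Now compute the angle at 8:45:
Hour hand: 8 x 30 + 45 x 0.5 = 262.5 degrees
Minute hand: 45 x 6 = 270 degrees
Difference: |262.5 - 270| = 7.5 degrees
The angle is 7.5 degrees

Final answer: 7.5 degrees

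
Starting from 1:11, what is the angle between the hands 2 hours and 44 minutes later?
First find the time 2 hours and 44 minutes after 1:11.
Total minutes: 1 x 60 + 11 + 2 x 60 + 44 = 235.
235 mod 720 = 235 minutes = 3:55.
Now compute the angle at 3:55:
Hour hand: 3 x 30 + 55 x 0.5 = 117.5 degrees
Minute hand: 55 x 6 = 330 degrees
Difference: |117.5 - 330| = 212.5 degrees
Smaller angle: 360 - 212.5 = 147.5 degrees

Final answer: 147.5 degrees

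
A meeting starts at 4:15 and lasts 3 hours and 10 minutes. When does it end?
Starting time: 4:15
Adding 10 minutes to 15 minutes: 15 + 10 = 25 minutes
Adding 3 hours: 4 + 3 = 7
Final time: 7:25

Final answer: 7:25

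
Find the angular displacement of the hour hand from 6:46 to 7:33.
The hour hand moves 0.5 degrees per minute.
Time elapsed: 7:33 - 6:46 = 47 minutes
Angular displacement: 47 x 0.5 = 23.5 degrees

Final answer: 23.5 degrees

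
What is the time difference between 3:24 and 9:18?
From 3:24 to 9:18:
(9 x 60 + 18) - (3 x 60 + 24) = 558 - 204 = 354 minutes
= 5 hours and 54 minutes

Final answer: 5 hours and 54 minutes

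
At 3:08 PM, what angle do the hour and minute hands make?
Hour hand position: 3 x 30 + 8 x 0.5 = 94 degrees
Minute hand position: 8 x 6 = 48 degrees
Difference: |94 - 48| = 46 degrees
The angle between the hands is 46 degrees

Final answer: 46 degrees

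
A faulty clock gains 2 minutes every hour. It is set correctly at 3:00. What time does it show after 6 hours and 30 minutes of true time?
For every 60 true minutes, the faulty clock advances 60 + 2 = 62 minutes.
True elapsed: 6 hours and 30 minutes = 390 minutes.
Faulty clock advances: 390 x 62/60 = 403 minutes (drift: 13 minutes ahead).
Shown time: 3:00 + 403 minutes = 9:43.

Final answer: 9:43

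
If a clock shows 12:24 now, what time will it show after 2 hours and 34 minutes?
Starting time: 12:24
Adding 34 minutes to 24 minutes: 24 + 34 = 58 minutes
Adding 2 hours: 12 + 2 = 14 - 12 = 2
Final time: 2:58

Final answer: 2:58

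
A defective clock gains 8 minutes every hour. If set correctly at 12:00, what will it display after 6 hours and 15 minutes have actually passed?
For every 60 true minutes, the faulty clock advances 60 + 8 = 68 minutes.
True elapsed: 6 hours and 15 minutes = 375 minutes.
Faulty clock advances: 375 x 68/60 = 425 minutes (drift: 50 minutes ahead).
Shown time: 12:00 + 425 minutes = 7:05.

Final answer: 7:05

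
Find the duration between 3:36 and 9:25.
From 3:36 to 9:25:
(9 x 60 + 25) - (3 x 60 + 36) = 565 - 216 = 349 minutes
= 5 hours and 49 minutes

Final answer: 5 hours and 49 minutes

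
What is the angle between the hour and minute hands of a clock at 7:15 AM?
Hour hand position: 7 x 30 + 15 x 0.5 = 217.5 degrees
Minute hand position: 15 x 6 = 90 degrees
Difference: |217.5 - 90| = 127.5 degrees
The angle between the hands is 127.5 degrees

Final answer: 127.5 degrees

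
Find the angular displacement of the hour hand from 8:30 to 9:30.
The hour hand moves 0.5 degrees per minute.
Time elapsed: 9:30 - 8:30 = 60 minutes
Angular displacement: 60 x 0.5 = 30 degrees

Final answer: 30 degrees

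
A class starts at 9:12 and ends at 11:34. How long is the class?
From 9:12 to 11:34:
(11 x 60 + 34) - (9 x 60 + 12) = 694 - 552 = 142 minutes
= 2 hours and 22 minutes

Final answer: 2 hours and 22 minutes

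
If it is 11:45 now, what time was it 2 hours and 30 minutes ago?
Starting time: 11:45 = 705 total minutes past 12:00
Subtracting: 2 hours and 30 minutes = 150 minutes
705 - 150 = 555 minutes
= 9 hours and 15 minutes past 12:00 = 9:15

Final answer: 9:15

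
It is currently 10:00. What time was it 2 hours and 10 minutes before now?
Starting time: 10:00 = 600 total minutes past 12:00
Subtracting: 2 hours and 10 minutes = 130 minutes
600 - 130 = 470 minutes
= 7 hours and 50 minutes past 12:00 = 7:50

Final answer: 7:50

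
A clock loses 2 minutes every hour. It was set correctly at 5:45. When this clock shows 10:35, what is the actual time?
For every 60 true minutes, the faulty clock advances 58 minutes, so 1 faulty-clock minute corresponds to 60/58 true minutes.
From 5:45 to 10:35 on the faulty dial is 290 minutes.
True elapsed: 290 x 60/58 = 300 minutes = 5 hours.
True time: 5:45 + 5 hours = 10:45.

Final answer: 10:45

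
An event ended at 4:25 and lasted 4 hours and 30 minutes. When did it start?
Starting time: 4:25 = 265 total minutes past 12:00
Subtracting: 4 hours and 30 minutes = 270 minutes
265 - 270 = -5 (negative, add 12 hours = 720) = 715 minutes
= 11 hours and 55 minutes past 12:00 = 11:55

Final answer: 11:55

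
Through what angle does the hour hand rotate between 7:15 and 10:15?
The hour hand moves 0.5 degrees per minute.
Time elapsed: 10:15 - 7:15 = 180 minutes
Angular displacement: 180 x 0.5 = 90 degrees

Final answer: 90 degrees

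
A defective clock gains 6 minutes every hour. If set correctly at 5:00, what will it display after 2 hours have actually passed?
For every 60 true minutes, the faulty clock advances 60 + 6 = 66 minutes.
True elapsed: 2 hours = 120 minutes.
Faulty clock advances: 120 x 66/60 = 132 minutes (drift: 12 minutes ahead).
Shown time: 5:00 + 132 minutes = 7:12.

Final answer: 7:12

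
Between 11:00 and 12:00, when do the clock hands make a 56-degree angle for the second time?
At t minutes past 11:00, the hour hand is at 30 x 11 + 0.5t degrees and the minute hand is at 6t degrees.
The smaller angle between them is 56 degrees when |30H - 5.5t| = 56 or |30H - 5.5t| = 304.
With H = 11, solve 30 x 11 - 5.5t = +/- target for each target:
  t = (30 x 11 - 56) / 5.5 = 49.82
  t = (30 x 11 + 56) / 5.5 = 70.18 (outside (0, 60))
  t = (30 x 11 - 304) / 5.5 = 4.73
  t = (30 x 11 + 304) / 5.5 = 115.27 (outside (0, 60))
Valid solutions in (0, 60): {4.73, 49.82} minutes.
The second occurrence is t = 49.82 minutes.
The hands form a 56-degree angle at 49.82 minutes past 11:00.

Final answer: 49.82 minutes past 11:00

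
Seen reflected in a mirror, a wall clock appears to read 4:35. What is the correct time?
Reflection across the vertical (12-6) axis maps a hand at angle A degrees to (360 - A) degrees, which sends a reading of T minutes past 12:00 to (720 - T) minutes past 12:00.
Mirror reads 4:35 = 275 minutes past 12:00.
Actual time: (720 - 275) mod 720 = 445 minutes = 7:25.

Final answer: 7:25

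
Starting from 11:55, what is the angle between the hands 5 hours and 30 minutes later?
First find the time 5 hours and 30 minutes after 11:55.
Total minutes: 11 x 60 + 55 + 5 x 60 + 30 = 1045.
1045 mod 720 = 325 minutes = 5:25.
Now compute the angle at 5:25:
Hour hand: 5 x 30 + 25 x 0.5 = 162.5 degrees
Minute hand: 25 x 6 = 150 degrees
Difference: |162.5 - 150| = 12.5 degrees
The angle is 12.5 degrees

Final answer: 12.5 degrees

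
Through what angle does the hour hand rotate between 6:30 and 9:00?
The hour hand moves 0.5 degrees per minute.
Time elapsed: 9:00 - 6:30 = 150 minutes
Angular displacement: 150 x 0.5 = 75 degrees

Final answer: 75 degrees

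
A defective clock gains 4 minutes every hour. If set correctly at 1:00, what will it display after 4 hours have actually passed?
For every 60 true minutes, the faulty clock advances 60 + 4 = 64 minutes.
True elapsed: 4 hours = 240 minutes.
Faulty clock advances: 240 x 64/60 = 256 minutes (drift: 16 minutes ahead).
Shown time: 1:00 + 256 minutes = 5:16.

Final answer: 5:16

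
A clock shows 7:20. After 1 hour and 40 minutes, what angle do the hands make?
First find the time 1 hour and 40 minutes after 7:20.
Total minutes: 7 x 60 + 20 + 1 x 60 + 40 = 540.
540 mod 720 = 540 minutes = 9:00.
Now compute the angle at 9:00:
Hour hand: 9 x 30 + 0 x 0.5 = 270 degrees
Minute hand: 0 x 6 = 0 degrees
Difference: |270 - 0| = 270 degrees
Smaller angle: 360 - 270 = 90 degrees

Final answer: 90 degrees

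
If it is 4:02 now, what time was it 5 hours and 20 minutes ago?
Starting time: 4:02 = 242 total minutes past 12:00
Subtracting: 5 hours and 20 minutes = 320 minutes
242 - 320 = -78 (negative, add 12 hours = 720) = 642 minutes
= 10 hours and 42 minutes past 12:00 = 10:42

Final answer: 10:42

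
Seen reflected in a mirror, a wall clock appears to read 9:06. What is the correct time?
Reflection across the vertical (12-6) axis maps a hand at angle A degrees to (360 - A) degrees, which sends a reading of T minutes past 12:00 to (720 - T) minutes past 12:00.
Mirror reads 9:06 = 546 minutes past 12:00.
Actual time: (720 - 546) mod 720 = 174 minutes = 2:54.

Final answer: 2:54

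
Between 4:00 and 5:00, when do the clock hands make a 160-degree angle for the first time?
At t minutes past 4:00, the hour hand is at 30 x 4 + 0.5t degrees and the minute hand is at 6t degrees.
The smaller angle between them is 160 degrees when |30H - 5.5t| = 160 or |30H - 5.5t| = 200.
With H = 4, solve 30 x 4 - 5.5t = +/- target for each target:
  t = (30 x 4 - 160) / 5.5 = -7.27 (outside (0, 60))
  t = (30 x 4 + 160) / 5.5 = 50.91
  t = (30 x 4 - 200) / 5.5 = -14.55 (outside (0, 60))
  t = (30 x 4 + 200) / 5.5 = 58.18
Valid solutions in (0, 60): {50.91, 58.18} minutes.
The first occurrence is t = 50.91 minutes.
The hands form a 160-degree angle at 50.91 minutes past 4:00.

Final answer: 50.91 minutes past 4:00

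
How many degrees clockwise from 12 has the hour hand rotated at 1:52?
The hour hand moves 30 degrees per hour and 0.5 degrees per minute.
At 1:52: (1) x 30 + 52 x 0.5 = 30 + 26 = 56 degrees

Final answer: 56 degrees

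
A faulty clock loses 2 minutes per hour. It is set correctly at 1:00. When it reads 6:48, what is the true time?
For every 60 true minutes, the faulty clock advances 58 minutes, so 1 faulty-clock minute corresponds to 60/58 true minutes.
From 1:00 to 6:48 on the faulty dial is 348 minutes.
True elapsed: 348 x 60/58 = 360 minutes = 6 hours.
True time: 1:00 + 6 hours = 7:00.

Final answer: 7:00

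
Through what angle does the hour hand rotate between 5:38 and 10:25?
The hour hand moves 0.5 degrees per minute.
Time elapsed: 10:25 - 5:38 = 287 minutes
Angular displacement: 287 x 0.5 = 143.5 degrees

Final answer: 143.5 degrees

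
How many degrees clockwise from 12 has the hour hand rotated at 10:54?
The hour hand moves 30 degrees per hour and 0.5 degrees per minute.
At 10:54: (10) x 30 + 54 x 0.5 = 300 + 27 = 327 degrees

Final answer: 327 degrees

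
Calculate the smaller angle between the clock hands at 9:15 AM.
Hour hand position: 9 x 30 + 15 x 0.5 = 277.5 degrees
Minute hand position: 15 x 6 = 90 degrees
Difference: |277.5 - 90| = 187.5 degrees
Since 187.5 > 180, the smaller angle is 360 - 187.5 = 172.5 degrees

Final answer: 172.5 degrees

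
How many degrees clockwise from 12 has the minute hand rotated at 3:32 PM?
The minute hand moves 6 degrees per minute.
At 3:32: 32 x 6 = 192 degrees

Final answer: 192 degrees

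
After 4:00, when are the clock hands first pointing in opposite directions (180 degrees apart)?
For hands to be 180 degrees apart: |30H - 5.5t| = 180
With H = 4: t = (30 x 4 + 180)/5.5 = 54.55 or t = (30 x 4 - 180)/5.5 = -10.91
First valid solution (0 < t < 60): t = 54.55 minutes
The hands are opposite at 54.55 minutes past 4:00.

Final answer: 54.55 minutes past 4:00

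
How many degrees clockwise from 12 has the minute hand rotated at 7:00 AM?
The minute hand moves 6 degrees per minute.
At 7:00: 0 x 6 = 0 degrees

Final answer: 0 degrees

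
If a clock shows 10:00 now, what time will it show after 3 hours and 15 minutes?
Starting time: 10:00
Adding 15 minutes to 0 minutes: 0 + 15 = 15 minutes
Adding 3 hours: 10 + 3 = 13 - 12 = 1
Final time: 1:15

Final answer: 1:15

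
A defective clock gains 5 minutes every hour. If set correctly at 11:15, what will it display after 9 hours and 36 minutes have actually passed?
For every 60 true minutes, the faulty clock advances 60 + 5 = 65 minutes.
True elapsed: 9 hours and 36 minutes = 576 minutes.
Faulty clock advances: 576 x 65/60 = 624 minutes (drift: 48 minutes ahead).
Shown time: 11:15 + 624 minutes = 9:39.

Final answer: 9:39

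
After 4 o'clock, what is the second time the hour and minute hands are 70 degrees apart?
At t minutes past 4:00, the hour hand is at 30 x 4 + 0.5t degrees and the minute hand is at 6t degrees.
The smaller angle between them is 70 degrees when |30H - 5.5t| = 70 or |30H - 5.5t| = 290.
With H = 4, solve 30 x 4 - 5.5t = +/- target for each target:
  t = (30 x 4 - 70) / 5.5 = 9.09
  t = (30 x 4 + 70) / 5.5 = 34.55
  t = (30 x 4 - 290) / 5.5 = -30.91 (outside (0, 60))
  t = (30 x 4 + 290) / 5.5 = 74.55 (outside (0, 60))
Valid solutions in (0, 60): {9.09, 34.55} minutes.
The second occurrence is t = 34.55 minutes.
The hands form a 70-degree angle at 34.55 minutes past 4:00.

Final answer: 34.55 minutes past 4:00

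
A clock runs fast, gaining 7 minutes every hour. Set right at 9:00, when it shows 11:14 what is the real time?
For every 60 true minutes, the faulty clock advances 67 minutes, so 1 faulty-clock minute corresponds to 60/67 true minutes.
From 9:00 to 11:14 on the faulty dial is 134 minutes.
True elapsed: 134 x 60/67 = 120 minutes = 2 hours.
True time: 9:00 + 2 hours = 11:00.

Final answer: 11:00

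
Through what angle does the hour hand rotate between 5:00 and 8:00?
The hour hand moves 0.5 degrees per minute.
Time elapsed: 8:00 - 5:00 = 180 minutes
Angular displacement: 180 x 0.5 = 90 degrees

Final answer: 90 degrees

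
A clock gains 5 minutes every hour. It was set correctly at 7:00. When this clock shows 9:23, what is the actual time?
For every 60 true minutes, the faulty clock advances 65 minutes, so 1 faulty-clock minute corresponds to 60/65 true minutes.
From 7:00 to 9:23 on the faulty dial is 143 minutes.
True elapsed: 143 x 60/65 = 132 minutes = 2 hours and 12 minutes.
True time: 7:00 + 2 hours and 12 minutes = 9:12.

Final answer: 9:12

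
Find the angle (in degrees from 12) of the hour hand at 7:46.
The hour hand moves 30 degrees per hour and 0.5 degrees per minute.
At 7:46: (7) x 30 + 46 x 0.5 = 210 + 23 = 233 degrees

Final answer: 233 degrees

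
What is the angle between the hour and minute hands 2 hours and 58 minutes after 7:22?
First find the time 2 hours and 58 minutes after 7:22.
Total minutes: 7 x 60 + 22 + 2 x 60 + 58 = 620.
620 mod 720 = 620 minutes = 10:20.
Now compute the angle at 10:20:
Hour hand: 10 x 30 + 20 x 0.5 = 310 degrees
Minute hand: 20 x 6 = 120 degrees
Difference: |310 - 120| = 190 degrees
Smaller angle: 360 - 190 = 170 degrees

Final answer: 170 degrees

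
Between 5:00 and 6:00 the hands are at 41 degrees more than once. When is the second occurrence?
At t minutes past 5:00, the hour hand is at 30 x 5 + 0.5t degrees and the minute hand is at 6t degrees.
The smaller angle between them is 41 degrees when |30H - 5.5t| = 41 or |30H - 5.5t| = 319.
With H = 5, solve 30 x 5 - 5.5t = +/- target for each target:
  t = (30 x 5 - 41) / 5.5 = 19.82
  t = (30 x 5 + 41) / 5.5 = 34.73
  t = (30 x 5 - 319) / 5.5 = -30.73 (outside (0, 60))
  t = (30 x 5 + 319) / 5.5 = 85.27 (outside (0, 60))
Valid solutions in (0, 60): {19.82, 34.73} minutes.
The second occurrence is t = 34.73 minutes.
The hands form a 41-degree angle at 34.73 minutes past 5:00.

Final answer: 34.73 minutes past 5:00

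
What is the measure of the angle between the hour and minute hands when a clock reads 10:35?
Hour hand position: 10 x 30 + 35 x 0.5 = 317.5 degrees
Minute hand position: 35 x 6 = 210 degrees
Difference: |317.5 - 210| = 107.5 degrees
The angle between the hands is 107.5 degrees

Final answer: 107.5 degrees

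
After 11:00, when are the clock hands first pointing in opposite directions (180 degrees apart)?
For hands to be 180 degrees apart: |30H - 5.5t| = 180
With H = 11: t = (30 x 11 + 180)/5.5 = 92.73 or t = (30 x 11 - 180)/5.5 = 27.27
First valid solution (0 < t < 60): t = 27.27 minutes
The hands are opposite at 27.27 minutes past 11:00.

Final answer: 27.27 minutes past 11:00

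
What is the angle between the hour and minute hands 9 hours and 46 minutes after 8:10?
First find the time 9 hours and 46 minutes after 8:10.
Total minutes: 8 x 60 + 10 + 9 x 60 + 46 = 1076.
1076 mod 720 = 356 minutes = 5:56.
Now compute the angle at 5:56:
Hour hand: 5 x 30 + 56 x 0.5 = 178 degrees
Minute hand: 56 x 6 = 336 degrees
Difference: |178 - 336| = 158 degrees
The angle is 158 degrees

Final answer: 158 degrees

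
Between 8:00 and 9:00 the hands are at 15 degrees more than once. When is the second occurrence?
At t minutes past 8:00, the hour hand is at 30 x 8 + 0.5t degrees and the minute hand is at 6t degrees.
The smaller angle between them is 15 degrees when |30H - 5.5t| = 15 or |30H - 5.5t| = 345.
With H = 8, solve 30 x 8 - 5.5t = +/- target for each target:
  t = (30 x 8 - 15) / 5.5 = 40.91
  t = (30 x 8 + 15) / 5.5 = 46.36
  t = (30 x 8 - 345) / 5.5 = -19.09 (outside (0, 60))
  t = (30 x 8 + 345) / 5.5 = 106.36 (outside (0, 60))
Valid solutions in (0, 60): {40.91, 46.36} minutes.
The second occurrence is t = 46.36 minutes.
The hands form a 15-degree angle at 46.36 minutes past 8:00.

Final answer: 46.36 minutes past 8:00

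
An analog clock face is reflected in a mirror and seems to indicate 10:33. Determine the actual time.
Reflection across the vertical (12-6) axis maps a hand at angle A degrees to (360 - A) degrees, which sends a reading of T minutes past 12:00 to (720 - T) minutes past 12:00.
Mirror reads 10:33 = 633 minutes past 12:00.
Actual time: (720 - 633) mod 720 = 87 minutes = 1:27.

Final answer: 1:27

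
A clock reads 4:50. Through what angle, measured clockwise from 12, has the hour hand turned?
The hour hand moves 30 degrees per hour and 0.5 degrees per minute.
At 4:50: (4) x 30 + 50 x 0.5 = 120 + 25 = 145 degrees

Final answer: 145 degrees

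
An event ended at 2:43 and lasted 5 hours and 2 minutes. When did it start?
Starting time: 2:43 = 163 total minutes past 12:00
Subtracting: 5 hours and 2 minutes = 302 minutes
163 - 302 = -139 (negative, add 12 hours = 720) = 581 minutes
= 9 hours and 41 minutes past 12:00 = 9:41

Final answer: 9:41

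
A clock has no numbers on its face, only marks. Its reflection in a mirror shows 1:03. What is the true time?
Reflection across the vertical (12-6) axis maps a hand at angle A degrees to (360 - A) degrees, which sends a reading of T minutes past 12:00 to (720 - T) minutes past 12:00.
Mirror reads 1:03 = 63 minutes past 12:00.
Actual time: (720 - 63) mod 720 = 657 minutes = 10:57.

Final answer: 10:57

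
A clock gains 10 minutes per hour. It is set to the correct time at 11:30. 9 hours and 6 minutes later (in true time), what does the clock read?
For every 60 true minutes, the faulty clock advances 60 + 10 = 70 minutes.
True elapsed: 9 hours and 6 minutes = 546 minutes.
Faulty clock advances: 546 x 70/60 = 637 minutes (drift: 91 minutes ahead).
Shown time: 11:30 + 637 minutes = 10:07.

Final answer: 10:07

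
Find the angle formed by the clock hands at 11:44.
Hour hand position: 11 x 30 + 44 x 0.5 = 352 degrees
Minute hand position: 44 x 6 = 264 degrees
Difference: |352 - 264| = 88 degrees
The angle between the hands is 88 degrees

Final answer: 88 degrees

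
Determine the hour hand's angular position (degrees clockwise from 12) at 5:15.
The hour hand moves 30 degrees per hour and 0.5 degrees per minute.
At 5:15: (5) x 30 + 15 x 0.5 = 150 + 7.5 = 157.5 degrees

Final answer: 157.5 degrees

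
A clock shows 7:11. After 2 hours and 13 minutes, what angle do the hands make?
First find the time 2 hours and 13 minutes after 7:11.
Total minutes: 7 x 60 + 11 + 2 x 60 + 13 = 564.
564 mod 720 = 564 minutes = 9:24.
Now compute the angle at 9:24:
Hour hand: 9 x 30 + 24 x 0.5 = 282 degrees
Minute hand: 24 x 6 = 144 degrees
Difference: |282 - 144| = 138 degrees
The angle is 138 degrees

Final answer: 138 degrees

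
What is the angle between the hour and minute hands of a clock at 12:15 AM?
Hour hand position: 0 x 30 + 15 x 0.5 = 7.5 degrees
Minute hand position: 15 x 6 = 90 degrees
Difference: |7.5 - 90| = 82.5 degrees
The angle between the hands is 82.5 degrees

Final answer: 82.5 degrees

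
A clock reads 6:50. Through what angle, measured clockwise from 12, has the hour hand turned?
The hour hand moves 30 degrees per hour and 0.5 degrees per minute.
At 6:50: (6) x 30 + 50 x 0.5 = 180 + 25 = 205 degrees

Final answer: 205 degrees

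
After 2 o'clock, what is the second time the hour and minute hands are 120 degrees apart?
At t minutes past 2:00, the hour hand is at 30 x 2 + 0.5t degrees and the minute hand is at 6t degrees.
The smaller angle between them is 120 degrees when |30H - 5.5t| = 120 or |30H - 5.5t| = 240.
With H = 2, solve 30 x 2 - 5.5t = +/- target for each target:
  t = (30 x 2 - 120) / 5.5 = -10.91 (outside (0, 60))
  t = (30 x 2 + 120) / 5.5 = 32.73
  t = (30 x 2 - 240) / 5.5 = -32.73 (outside (0, 60))
  t = (30 x 2 + 240) / 5.5 = 54.55
Valid solutions in (0, 60): {32.73, 54.55} minutes.
The second occurrence is t = 54.55 minutes.
The hands form a 120-degree angle at 54.55 minutes past 2:00.

Final answer: 54.55 minutes past 2:00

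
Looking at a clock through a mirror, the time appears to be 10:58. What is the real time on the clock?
Reflection across the vertical (12-6) axis maps a hand at angle A degrees to (360 - A) degrees, which sends a reading of T minutes past 12:00 to (720 - T) minutes past 12:00.
Mirror reads 10:58 = 658 minutes past 12:00.
Actual time: (720 - 658) mod 720 = 62 minutes = 1:02.

Final answer: 1:02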